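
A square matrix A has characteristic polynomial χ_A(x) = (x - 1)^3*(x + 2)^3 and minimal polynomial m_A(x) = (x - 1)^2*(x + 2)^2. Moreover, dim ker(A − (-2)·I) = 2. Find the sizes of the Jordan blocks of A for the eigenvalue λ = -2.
Block sizes for λ = -2: [2, 1]

Step 1 — from the characteristic polynomial, algebraic multiplicity of λ = -2 is 3. From dim ker(A − (-2)·I) = 2, there are exactly 2 Jordan blocks for λ = -2.
Step 2 — from the minimal polynomial, the factor (x + 2)^2 tells us the largest block for λ = -2 has size 2.
Step 3 — with total size 3, 2 blocks, and largest block 2, the block sizes (in nonincreasing order) are [2, 1].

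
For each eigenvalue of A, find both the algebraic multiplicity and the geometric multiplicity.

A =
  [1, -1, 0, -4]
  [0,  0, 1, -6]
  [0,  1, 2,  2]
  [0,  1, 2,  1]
λ = 1: alg = 4, geom = 2

Step 1 — factor the characteristic polynomial to read off the algebraic multiplicities:
  χ_A(x) = (x - 1)^4

Step 2 — compute geometric multiplicities via the rank-nullity identity g(λ) = n − rank(A − λI):
  rank(A − (1)·I) = 2, so dim ker(A − (1)·I) = n − 2 = 2

Summary:
  λ = 1: algebraic multiplicity = 4, geometric multiplicity = 2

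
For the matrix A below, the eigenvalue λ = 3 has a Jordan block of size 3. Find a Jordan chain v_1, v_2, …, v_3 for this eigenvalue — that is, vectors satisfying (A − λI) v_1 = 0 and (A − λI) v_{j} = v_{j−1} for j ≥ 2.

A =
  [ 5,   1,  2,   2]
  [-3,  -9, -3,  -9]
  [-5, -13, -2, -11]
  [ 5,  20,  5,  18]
A Jordan chain for λ = 3 of length 3:
v_1 = (1, 0, -1, 0)ᵀ
v_2 = (2, -3, -5, 5)ᵀ
v_3 = (1, 0, 0, 0)ᵀ

Let N = A − (3)·I. We want v_3 with N^3 v_3 = 0 but N^2 v_3 ≠ 0; then v_{j-1} := N · v_j for j = 3, …, 2.

Pick v_3 = (1, 0, 0, 0)ᵀ.
Then v_2 = N · v_3 = (2, -3, -5, 5)ᵀ.
Then v_1 = N · v_2 = (1, 0, -1, 0)ᵀ.

Sanity check: (A − (3)·I) v_1 = (0, 0, 0, 0)ᵀ = 0. ✓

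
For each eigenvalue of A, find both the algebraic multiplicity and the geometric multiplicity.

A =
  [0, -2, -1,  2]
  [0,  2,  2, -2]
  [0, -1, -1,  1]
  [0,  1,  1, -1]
λ = 0: alg = 4, geom = 2

Step 1 — factor the characteristic polynomial to read off the algebraic multiplicities:
  χ_A(x) = x^4

Step 2 — compute geometric multiplicities via the rank-nullity identity g(λ) = n − rank(A − λI):
  rank(A − (0)·I) = 2, so dim ker(A − (0)·I) = n − 2 = 2

Summary:
  λ = 0: algebraic multiplicity = 4, geometric multiplicity = 2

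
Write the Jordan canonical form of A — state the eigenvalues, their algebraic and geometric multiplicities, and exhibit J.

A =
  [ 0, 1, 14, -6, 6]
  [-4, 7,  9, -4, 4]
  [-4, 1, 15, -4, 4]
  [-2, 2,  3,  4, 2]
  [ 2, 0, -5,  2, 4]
J_3(6) ⊕ J_1(6) ⊕ J_1(6)

The characteristic polynomial is
  det(x·I − A) = x^5 - 30*x^4 + 360*x^3 - 2160*x^2 + 6480*x - 7776 = (x - 6)^5

Eigenvalues and multiplicities (the geometric multiplicity of λ is n − rank(A − λI), which equals the number of Jordan blocks for λ):
  λ = 6: algebraic multiplicity = 5, geometric multiplicity = 3

Determining the block sizes for each eigenvalue:
  λ = 6: with am = 5 and gm = 3, the partition is not yet determined (e.g. several partitions of 5 into 3 parts exist). Let N = A − (6)·I. Computing rank(N^1) = 2, rank(N^2) = 1, rank(N^3) = 0; the number of blocks of size ≥ j is rank(N^{j−1}) − rank(N^j), giving [3, 1, 1]. So we have 1 block(s) of size 3, 2 block(s) of size 1 → block sizes [3, 1, 1]

Assembling the blocks gives a Jordan form
J =
  [6, 1, 0, 0, 0]
  [0, 6, 1, 0, 0]
  [0, 0, 6, 0, 0]
  [0, 0, 0, 6, 0]
  [0, 0, 0, 0, 6]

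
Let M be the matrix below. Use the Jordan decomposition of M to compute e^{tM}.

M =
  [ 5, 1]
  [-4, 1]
e^{tM} =
  [2*t*exp(3*t) + exp(3*t), t*exp(3*t)]
  [-4*t*exp(3*t), -2*t*exp(3*t) + exp(3*t)]

Strategy: write M = P · J · P⁻¹ where J is a Jordan canonical form, so e^{tM} = P · e^{tJ} · P⁻¹, and e^{tJ} can be computed block-by-block.

M has Jordan form
J =
  [3, 1]
  [0, 3]
(up to reordering of blocks).

Per-block formulas:
  For a 2×2 Jordan block J_2(3): exp(t · J_2(3)) = e^(3t)·(I + t·N), where N is the 2×2 nilpotent shift.

After assembling e^{tJ} and conjugating by P, we get:

e^{tM} =
  [2*t*exp(3*t) + exp(3*t), t*exp(3*t)]
  [-4*t*exp(3*t), -2*t*exp(3*t) + exp(3*t)]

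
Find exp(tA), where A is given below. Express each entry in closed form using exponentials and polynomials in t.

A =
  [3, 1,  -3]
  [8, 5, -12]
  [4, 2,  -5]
e^{tA} =
  [2*t*exp(t) + exp(t), t*exp(t), -3*t*exp(t)]
  [8*t*exp(t), 4*t*exp(t) + exp(t), -12*t*exp(t)]
  [4*t*exp(t), 2*t*exp(t), -6*t*exp(t) + exp(t)]

Strategy: write A = P · J · P⁻¹ where J is a Jordan canonical form, so e^{tA} = P · e^{tJ} · P⁻¹, and e^{tJ} can be computed block-by-block.

A has Jordan form
J =
  [1, 1, 0]
  [0, 1, 0]
  [0, 0, 1]
(up to reordering of blocks).

Per-block formulas:
  For a 2×2 Jordan block J_2(1): exp(t · J_2(1)) = e^(1t)·(I + t·N), where N is the 2×2 nilpotent shift.
  For a 1×1 block at λ = 1: exp(t · [1]) = [e^(1t)].

After assembling e^{tJ} and conjugating by P, we get:

e^{tA} =
  [2*t*exp(t) + exp(t), t*exp(t), -3*t*exp(t)]
  [8*t*exp(t), 4*t*exp(t) + exp(t), -12*t*exp(t)]
  [4*t*exp(t), 2*t*exp(t), -6*t*exp(t) + exp(t)]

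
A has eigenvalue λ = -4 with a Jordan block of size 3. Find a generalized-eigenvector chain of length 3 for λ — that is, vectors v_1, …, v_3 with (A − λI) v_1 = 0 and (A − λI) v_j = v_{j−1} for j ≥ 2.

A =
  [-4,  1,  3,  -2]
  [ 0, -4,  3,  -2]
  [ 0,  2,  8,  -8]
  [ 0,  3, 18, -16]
A Jordan chain for λ = -4 of length 3:
v_1 = (3, 0, 6, 9)ᵀ
v_2 = (3, 3, 12, 18)ᵀ
v_3 = (0, 0, 1, 0)ᵀ

Let N = A − (-4)·I. We want v_3 with N^3 v_3 = 0 but N^2 v_3 ≠ 0; then v_{j-1} := N · v_j for j = 3, …, 2.

Pick v_3 = (0, 0, 1, 0)ᵀ.
Then v_2 = N · v_3 = (3, 3, 12, 18)ᵀ.
Then v_1 = N · v_2 = (3, 0, 6, 9)ᵀ.

Sanity check: (A − (-4)·I) v_1 = (0, 0, 0, 0)ᵀ = 0. ✓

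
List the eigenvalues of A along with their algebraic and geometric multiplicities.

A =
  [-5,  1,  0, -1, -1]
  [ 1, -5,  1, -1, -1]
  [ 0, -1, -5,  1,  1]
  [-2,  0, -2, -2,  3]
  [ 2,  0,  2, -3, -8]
λ = -5: alg = 5, geom = 2

Step 1 — factor the characteristic polynomial to read off the algebraic multiplicities:
  χ_A(x) = (x + 5)^5

Step 2 — compute geometric multiplicities via the rank-nullity identity g(λ) = n − rank(A − λI):
  rank(A − (-5)·I) = 3, so dim ker(A − (-5)·I) = n − 3 = 2

Summary:
  λ = -5: algebraic multiplicity = 5, geometric multiplicity = 2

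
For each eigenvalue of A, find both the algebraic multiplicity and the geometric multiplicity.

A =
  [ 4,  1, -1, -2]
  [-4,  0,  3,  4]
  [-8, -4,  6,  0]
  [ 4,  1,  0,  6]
λ = 4: alg = 4, geom = 2

Step 1 — factor the characteristic polynomial to read off the algebraic multiplicities:
  χ_A(x) = (x - 4)^4

Step 2 — compute geometric multiplicities via the rank-nullity identity g(λ) = n − rank(A − λI):
  rank(A − (4)·I) = 2, so dim ker(A − (4)·I) = n − 2 = 2

Summary:
  λ = 4: algebraic multiplicity = 4, geometric multiplicity = 2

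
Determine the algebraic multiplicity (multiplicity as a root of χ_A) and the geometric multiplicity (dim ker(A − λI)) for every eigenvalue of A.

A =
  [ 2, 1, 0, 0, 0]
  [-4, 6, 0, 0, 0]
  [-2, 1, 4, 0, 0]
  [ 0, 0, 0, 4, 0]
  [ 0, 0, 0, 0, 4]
λ = 4: alg = 5, geom = 4

Step 1 — factor the characteristic polynomial to read off the algebraic multiplicities:
  χ_A(x) = (x - 4)^5

Step 2 — compute geometric multiplicities via the rank-nullity identity g(λ) = n − rank(A − λI):
  rank(A − (4)·I) = 1, so dim ker(A − (4)·I) = n − 1 = 4

Summary:
  λ = 4: algebraic multiplicity = 5, geometric multiplicity = 4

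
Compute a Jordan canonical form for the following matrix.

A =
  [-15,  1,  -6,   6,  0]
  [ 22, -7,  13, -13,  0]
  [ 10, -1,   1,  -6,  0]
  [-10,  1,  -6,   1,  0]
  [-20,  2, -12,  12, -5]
J_3(-5) ⊕ J_1(-5) ⊕ J_1(-5)

The characteristic polynomial is
  det(x·I − A) = x^5 + 25*x^4 + 250*x^3 + 1250*x^2 + 3125*x + 3125 = (x + 5)^5

Eigenvalues and multiplicities (the geometric multiplicity of λ is n − rank(A − λI), which equals the number of Jordan blocks for λ):
  λ = -5: algebraic multiplicity = 5, geometric multiplicity = 3

Determining the block sizes for each eigenvalue:
  λ = -5: with am = 5 and gm = 3, the partition is not yet determined (e.g. several partitions of 5 into 3 parts exist). Let N = A − (-5)·I. Computing rank(N^1) = 2, rank(N^2) = 1, rank(N^3) = 0; the number of blocks of size ≥ j is rank(N^{j−1}) − rank(N^j), giving [3, 1, 1]. So we have 1 block(s) of size 3, 2 block(s) of size 1 → block sizes [3, 1, 1]

Assembling the blocks gives a Jordan form
J =
  [-5,  1,  0,  0,  0]
  [ 0, -5,  1,  0,  0]
  [ 0,  0, -5,  0,  0]
  [ 0,  0,  0, -5,  0]
  [ 0,  0,  0,  0, -5]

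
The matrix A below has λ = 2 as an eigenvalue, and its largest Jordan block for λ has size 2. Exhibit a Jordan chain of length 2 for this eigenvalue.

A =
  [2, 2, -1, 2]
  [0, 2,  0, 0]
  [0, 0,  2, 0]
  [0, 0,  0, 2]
A Jordan chain for λ = 2 of length 2:
v_1 = (2, 0, 0, 0)ᵀ
v_2 = (0, 1, 0, 0)ᵀ

Let N = A − (2)·I. We want v_2 with N^2 v_2 = 0 but N^1 v_2 ≠ 0; then v_{j-1} := N · v_j for j = 2, …, 2.

Pick v_2 = (0, 1, 0, 0)ᵀ.
Then v_1 = N · v_2 = (2, 0, 0, 0)ᵀ.

Sanity check: (A − (2)·I) v_1 = (0, 0, 0, 0)ᵀ = 0. ✓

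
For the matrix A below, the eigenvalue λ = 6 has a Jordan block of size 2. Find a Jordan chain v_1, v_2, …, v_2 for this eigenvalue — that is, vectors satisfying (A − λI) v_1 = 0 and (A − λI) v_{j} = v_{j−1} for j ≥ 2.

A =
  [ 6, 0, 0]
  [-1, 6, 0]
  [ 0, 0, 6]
A Jordan chain for λ = 6 of length 2:
v_1 = (0, -1, 0)ᵀ
v_2 = (1, 0, 0)ᵀ

Let N = A − (6)·I. We want v_2 with N^2 v_2 = 0 but N^1 v_2 ≠ 0; then v_{j-1} := N · v_j for j = 2, …, 2.

Pick v_2 = (1, 0, 0)ᵀ.
Then v_1 = N · v_2 = (0, -1, 0)ᵀ.

Sanity check: (A − (6)·I) v_1 = (0, 0, 0)ᵀ = 0. ✓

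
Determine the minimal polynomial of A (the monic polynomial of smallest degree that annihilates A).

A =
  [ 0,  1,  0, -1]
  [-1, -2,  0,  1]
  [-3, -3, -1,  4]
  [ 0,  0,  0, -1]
x^2 + 2*x + 1

The characteristic polynomial is χ_A(x) = (x + 1)^4, so the eigenvalues are known. The minimal polynomial is
  m_A(x) = Π_λ (x − λ)^{k_λ}
where k_λ is the size of the *largest* Jordan block for λ (equivalently, the smallest k with (A − λI)^k v = 0 for every generalised eigenvector v of λ).

  λ = -1: largest Jordan block has size 2, contributing (x + 1)^2

So m_A(x) = (x + 1)^2 = x^2 + 2*x + 1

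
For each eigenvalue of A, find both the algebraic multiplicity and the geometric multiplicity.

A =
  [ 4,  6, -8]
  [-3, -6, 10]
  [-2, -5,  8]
λ = 2: alg = 3, geom = 1

Step 1 — factor the characteristic polynomial to read off the algebraic multiplicities:
  χ_A(x) = (x - 2)^3

Step 2 — compute geometric multiplicities via the rank-nullity identity g(λ) = n − rank(A − λI):
  rank(A − (2)·I) = 2, so dim ker(A − (2)·I) = n − 2 = 1

Summary:
  λ = 2: algebraic multiplicity = 3, geometric multiplicity = 1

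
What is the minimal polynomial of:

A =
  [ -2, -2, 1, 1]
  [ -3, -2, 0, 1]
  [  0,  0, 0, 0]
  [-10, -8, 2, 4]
x^3

The characteristic polynomial is χ_A(x) = x^4, so the eigenvalues are known. The minimal polynomial is
  m_A(x) = Π_λ (x − λ)^{k_λ}
where k_λ is the size of the *largest* Jordan block for λ (equivalently, the smallest k with (A − λI)^k v = 0 for every generalised eigenvector v of λ).

  λ = 0: largest Jordan block has size 3, contributing (x − 0)^3

So m_A(x) = x^3 = x^3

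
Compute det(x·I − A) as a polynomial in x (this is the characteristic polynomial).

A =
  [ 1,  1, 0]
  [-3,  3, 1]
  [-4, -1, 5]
x^3 - 9*x^2 + 27*x - 27

Expanding det(x·I − A) (e.g. by cofactor expansion or by noting that A is similar to its Jordan form J, which has the same characteristic polynomial as A) gives
  χ_A(x) = x^3 - 9*x^2 + 27*x - 27
which factors as (x - 3)^3. The eigenvalues (with algebraic multiplicities) are λ = 3 with multiplicity 3.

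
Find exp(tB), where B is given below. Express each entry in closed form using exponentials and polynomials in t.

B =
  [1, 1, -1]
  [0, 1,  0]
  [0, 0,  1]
e^{tB} =
  [exp(t), t*exp(t), -t*exp(t)]
  [0, exp(t), 0]
  [0, 0, exp(t)]

Strategy: write B = P · J · P⁻¹ where J is a Jordan canonical form, so e^{tB} = P · e^{tJ} · P⁻¹, and e^{tJ} can be computed block-by-block.

B has Jordan form
J =
  [1, 1, 0]
  [0, 1, 0]
  [0, 0, 1]
(up to reordering of blocks).

Per-block formulas:
  For a 1×1 block at λ = 1: exp(t · [1]) = [e^(1t)].
  For a 2×2 Jordan block J_2(1): exp(t · J_2(1)) = e^(1t)·(I + t·N), where N is the 2×2 nilpotent shift.

After assembling e^{tJ} and conjugating by P, we get:

e^{tB} =
  [exp(t), t*exp(t), -t*exp(t)]
  [0, exp(t), 0]
  [0, 0, exp(t)]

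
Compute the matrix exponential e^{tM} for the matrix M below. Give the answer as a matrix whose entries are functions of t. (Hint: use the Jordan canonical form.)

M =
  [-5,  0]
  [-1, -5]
e^{tM} =
  [exp(-5*t), 0]
  [-t*exp(-5*t), exp(-5*t)]

Strategy: write M = P · J · P⁻¹ where J is a Jordan canonical form, so e^{tM} = P · e^{tJ} · P⁻¹, and e^{tJ} can be computed block-by-block.

M has Jordan form
J =
  [-5,  1]
  [ 0, -5]
(up to reordering of blocks).

Per-block formulas:
  For a 2×2 Jordan block J_2(-5): exp(t · J_2(-5)) = e^(-5t)·(I + t·N), where N is the 2×2 nilpotent shift.

After assembling e^{tJ} and conjugating by P, we get:

e^{tM} =
  [exp(-5*t), 0]
  [-t*exp(-5*t), exp(-5*t)]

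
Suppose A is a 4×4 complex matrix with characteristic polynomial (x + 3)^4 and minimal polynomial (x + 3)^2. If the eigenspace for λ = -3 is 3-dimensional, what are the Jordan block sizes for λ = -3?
Block sizes for λ = -3: [2, 1, 1]

Step 1 — from the characteristic polynomial, algebraic multiplicity of λ = -3 is 4. From dim ker(A − (-3)·I) = 3, there are exactly 3 Jordan blocks for λ = -3.
Step 2 — from the minimal polynomial, the factor (x + 3)^2 tells us the largest block for λ = -3 has size 2.
Step 3 — with total size 4, 3 blocks, and largest block 2, the block sizes (in nonincreasing order) are [2, 1, 1].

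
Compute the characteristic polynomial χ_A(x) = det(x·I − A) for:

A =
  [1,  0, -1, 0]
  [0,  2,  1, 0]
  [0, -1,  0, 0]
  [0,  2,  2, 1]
x^4 - 4*x^3 + 6*x^2 - 4*x + 1

Expanding det(x·I − A) (e.g. by cofactor expansion or by noting that A is similar to its Jordan form J, which has the same characteristic polynomial as A) gives
  χ_A(x) = x^4 - 4*x^3 + 6*x^2 - 4*x + 1
which factors as (x - 1)^4. The eigenvalues (with algebraic multiplicities) are λ = 1 with multiplicity 4.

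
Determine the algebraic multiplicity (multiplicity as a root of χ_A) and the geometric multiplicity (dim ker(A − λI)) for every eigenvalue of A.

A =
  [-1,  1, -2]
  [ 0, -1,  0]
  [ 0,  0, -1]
λ = -1: alg = 3, geom = 2

Step 1 — factor the characteristic polynomial to read off the algebraic multiplicities:
  χ_A(x) = (x + 1)^3

Step 2 — compute geometric multiplicities via the rank-nullity identity g(λ) = n − rank(A − λI):
  rank(A − (-1)·I) = 1, so dim ker(A − (-1)·I) = n − 1 = 2

Summary:
  λ = -1: algebraic multiplicity = 3, geometric multiplicity = 2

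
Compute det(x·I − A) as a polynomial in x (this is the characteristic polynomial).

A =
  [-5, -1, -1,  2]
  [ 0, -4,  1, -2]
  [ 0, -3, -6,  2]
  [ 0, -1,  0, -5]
x^4 + 20*x^3 + 150*x^2 + 500*x + 625

Expanding det(x·I − A) (e.g. by cofactor expansion or by noting that A is similar to its Jordan form J, which has the same characteristic polynomial as A) gives
  χ_A(x) = x^4 + 20*x^3 + 150*x^2 + 500*x + 625
which factors as (x + 5)^4. The eigenvalues (with algebraic multiplicities) are λ = -5 with multiplicity 4.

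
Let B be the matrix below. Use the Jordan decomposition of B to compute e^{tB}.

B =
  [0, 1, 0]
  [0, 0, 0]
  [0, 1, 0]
e^{tB} =
  [1, t, 0]
  [0, 1, 0]
  [0, t, 1]

Strategy: write B = P · J · P⁻¹ where J is a Jordan canonical form, so e^{tB} = P · e^{tJ} · P⁻¹, and e^{tJ} can be computed block-by-block.

B has Jordan form
J =
  [0, 1, 0]
  [0, 0, 0]
  [0, 0, 0]
(up to reordering of blocks).

Per-block formulas:
  For a 2×2 Jordan block J_2(0): exp(t · J_2(0)) = e^(0t)·(I + t·N), where N is the 2×2 nilpotent shift.
  For a 1×1 block at λ = 0: exp(t · [0]) = [e^(0t)].

After assembling e^{tJ} and conjugating by P, we get:

e^{tB} =
  [1, t, 0]
  [0, 1, 0]
  [0, t, 1]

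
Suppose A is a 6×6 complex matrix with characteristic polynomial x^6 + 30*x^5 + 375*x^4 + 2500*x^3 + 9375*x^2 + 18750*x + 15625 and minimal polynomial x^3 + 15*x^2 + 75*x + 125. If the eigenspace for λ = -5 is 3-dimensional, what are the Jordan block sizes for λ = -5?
Block sizes for λ = -5: [3, 2, 1]

Step 1 — from the characteristic polynomial, algebraic multiplicity of λ = -5 is 6. From dim ker(A − (-5)·I) = 3, there are exactly 3 Jordan blocks for λ = -5.
Step 2 — from the minimal polynomial, the factor (x + 5)^3 tells us the largest block for λ = -5 has size 3.
Step 3 — with total size 6, 3 blocks, and largest block 3, the block sizes (in nonincreasing order) are [3, 2, 1].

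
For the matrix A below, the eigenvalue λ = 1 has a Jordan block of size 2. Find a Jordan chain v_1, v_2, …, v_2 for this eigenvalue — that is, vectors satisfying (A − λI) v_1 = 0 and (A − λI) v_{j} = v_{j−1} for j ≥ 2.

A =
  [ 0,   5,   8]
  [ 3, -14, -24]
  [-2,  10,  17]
A Jordan chain for λ = 1 of length 2:
v_1 = (-1, 3, -2)ᵀ
v_2 = (1, 0, 0)ᵀ

Let N = A − (1)·I. We want v_2 with N^2 v_2 = 0 but N^1 v_2 ≠ 0; then v_{j-1} := N · v_j for j = 2, …, 2.

Pick v_2 = (1, 0, 0)ᵀ.
Then v_1 = N · v_2 = (-1, 3, -2)ᵀ.

Sanity check: (A − (1)·I) v_1 = (0, 0, 0)ᵀ = 0. ✓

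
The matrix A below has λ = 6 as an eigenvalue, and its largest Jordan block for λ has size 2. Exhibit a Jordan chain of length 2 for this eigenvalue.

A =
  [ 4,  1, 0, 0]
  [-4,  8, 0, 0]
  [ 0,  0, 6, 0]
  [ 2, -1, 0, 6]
A Jordan chain for λ = 6 of length 2:
v_1 = (-2, -4, 0, 2)ᵀ
v_2 = (1, 0, 0, 0)ᵀ

Let N = A − (6)·I. We want v_2 with N^2 v_2 = 0 but N^1 v_2 ≠ 0; then v_{j-1} := N · v_j for j = 2, …, 2.

Pick v_2 = (1, 0, 0, 0)ᵀ.
Then v_1 = N · v_2 = (-2, -4, 0, 2)ᵀ.

Sanity check: (A − (6)·I) v_1 = (0, 0, 0, 0)ᵀ = 0. ✓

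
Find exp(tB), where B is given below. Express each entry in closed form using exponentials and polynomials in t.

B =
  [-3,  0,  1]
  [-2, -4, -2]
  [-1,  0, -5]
e^{tB} =
  [t*exp(-4*t) + exp(-4*t), 0, t*exp(-4*t)]
  [-2*t*exp(-4*t), exp(-4*t), -2*t*exp(-4*t)]
  [-t*exp(-4*t), 0, -t*exp(-4*t) + exp(-4*t)]

Strategy: write B = P · J · P⁻¹ where J is a Jordan canonical form, so e^{tB} = P · e^{tJ} · P⁻¹, and e^{tJ} can be computed block-by-block.

B has Jordan form
J =
  [-4,  1,  0]
  [ 0, -4,  0]
  [ 0,  0, -4]
(up to reordering of blocks).

Per-block formulas:
  For a 2×2 Jordan block J_2(-4): exp(t · J_2(-4)) = e^(-4t)·(I + t·N), where N is the 2×2 nilpotent shift.
  For a 1×1 block at λ = -4: exp(t · [-4]) = [e^(-4t)].

After assembling e^{tJ} and conjugating by P, we get:

e^{tB} =
  [t*exp(-4*t) + exp(-4*t), 0, t*exp(-4*t)]
  [-2*t*exp(-4*t), exp(-4*t), -2*t*exp(-4*t)]
  [-t*exp(-4*t), 0, -t*exp(-4*t) + exp(-4*t)]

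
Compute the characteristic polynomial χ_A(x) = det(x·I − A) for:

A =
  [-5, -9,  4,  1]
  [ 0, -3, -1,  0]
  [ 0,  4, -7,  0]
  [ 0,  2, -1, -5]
x^4 + 20*x^3 + 150*x^2 + 500*x + 625

Expanding det(x·I − A) (e.g. by cofactor expansion or by noting that A is similar to its Jordan form J, which has the same characteristic polynomial as A) gives
  χ_A(x) = x^4 + 20*x^3 + 150*x^2 + 500*x + 625
which factors as (x + 5)^4. The eigenvalues (with algebraic multiplicities) are λ = -5 with multiplicity 4.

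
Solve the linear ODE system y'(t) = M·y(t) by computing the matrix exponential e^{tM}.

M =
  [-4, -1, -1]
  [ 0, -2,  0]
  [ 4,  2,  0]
e^{tM} =
  [-2*t*exp(-2*t) + exp(-2*t), -t*exp(-2*t), -t*exp(-2*t)]
  [0, exp(-2*t), 0]
  [4*t*exp(-2*t), 2*t*exp(-2*t), 2*t*exp(-2*t) + exp(-2*t)]

Strategy: write M = P · J · P⁻¹ where J is a Jordan canonical form, so e^{tM} = P · e^{tJ} · P⁻¹, and e^{tJ} can be computed block-by-block.

M has Jordan form
J =
  [-2,  1,  0]
  [ 0, -2,  0]
  [ 0,  0, -2]
(up to reordering of blocks).

Per-block formulas:
  For a 2×2 Jordan block J_2(-2): exp(t · J_2(-2)) = e^(-2t)·(I + t·N), where N is the 2×2 nilpotent shift.
  For a 1×1 block at λ = -2: exp(t · [-2]) = [e^(-2t)].

After assembling e^{tJ} and conjugating by P, we get:

e^{tM} =
  [-2*t*exp(-2*t) + exp(-2*t), -t*exp(-2*t), -t*exp(-2*t)]
  [0, exp(-2*t), 0]
  [4*t*exp(-2*t), 2*t*exp(-2*t), 2*t*exp(-2*t) + exp(-2*t)]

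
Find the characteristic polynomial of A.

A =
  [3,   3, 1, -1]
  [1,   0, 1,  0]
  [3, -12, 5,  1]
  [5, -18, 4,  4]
x^4 - 12*x^3 + 54*x^2 - 108*x + 81

Expanding det(x·I − A) (e.g. by cofactor expansion or by noting that A is similar to its Jordan form J, which has the same characteristic polynomial as A) gives
  χ_A(x) = x^4 - 12*x^3 + 54*x^2 - 108*x + 81
which factors as (x - 3)^4. The eigenvalues (with algebraic multiplicities) are λ = 3 with multiplicity 4.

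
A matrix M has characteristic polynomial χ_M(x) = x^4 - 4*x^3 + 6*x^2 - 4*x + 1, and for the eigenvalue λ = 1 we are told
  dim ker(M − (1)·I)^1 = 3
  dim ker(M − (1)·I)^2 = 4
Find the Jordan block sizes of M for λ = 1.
Block sizes for λ = 1: [2, 1, 1]

From the dimensions of kernels of powers, the number of Jordan blocks of size at least j is d_j − d_{j−1} where d_j = dim ker(N^j) (with d_0 = 0). Computing the differences gives [3, 1].
The number of blocks of size exactly k is (#blocks of size ≥ k) − (#blocks of size ≥ k + 1), so the partition is: 2 block(s) of size 1, 1 block(s) of size 2.
In nonincreasing order the block sizes are [2, 1, 1].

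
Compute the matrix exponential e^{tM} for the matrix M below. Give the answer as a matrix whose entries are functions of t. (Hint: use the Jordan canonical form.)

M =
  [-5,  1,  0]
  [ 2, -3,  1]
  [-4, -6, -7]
e^{tM} =
  [t^2*exp(-5*t) + exp(-5*t), t^2*exp(-5*t) + t*exp(-5*t), t^2*exp(-5*t)/2]
  [2*t*exp(-5*t), 2*t*exp(-5*t) + exp(-5*t), t*exp(-5*t)]
  [-2*t^2*exp(-5*t) - 4*t*exp(-5*t), -2*t^2*exp(-5*t) - 6*t*exp(-5*t), -t^2*exp(-5*t) - 2*t*exp(-5*t) + exp(-5*t)]

Strategy: write M = P · J · P⁻¹ where J is a Jordan canonical form, so e^{tM} = P · e^{tJ} · P⁻¹, and e^{tJ} can be computed block-by-block.

M has Jordan form
J =
  [-5,  1,  0]
  [ 0, -5,  1]
  [ 0,  0, -5]
(up to reordering of blocks).

Per-block formulas:
  For a 3×3 Jordan block J_3(-5): exp(t · J_3(-5)) = e^(-5t)·(I + t·N + (t^2/2)·N^2), where N is the 3×3 nilpotent shift.

After assembling e^{tJ} and conjugating by P, we get:

e^{tM} =
  [t^2*exp(-5*t) + exp(-5*t), t^2*exp(-5*t) + t*exp(-5*t), t^2*exp(-5*t)/2]
  [2*t*exp(-5*t), 2*t*exp(-5*t) + exp(-5*t), t*exp(-5*t)]
  [-2*t^2*exp(-5*t) - 4*t*exp(-5*t), -2*t^2*exp(-5*t) - 6*t*exp(-5*t), -t^2*exp(-5*t) - 2*t*exp(-5*t) + exp(-5*t)]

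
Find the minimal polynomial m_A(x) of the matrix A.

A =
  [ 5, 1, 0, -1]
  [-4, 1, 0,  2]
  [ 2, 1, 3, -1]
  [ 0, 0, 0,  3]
x^2 - 6*x + 9

The characteristic polynomial is χ_A(x) = (x - 3)^4, so the eigenvalues are known. The minimal polynomial is
  m_A(x) = Π_λ (x − λ)^{k_λ}
where k_λ is the size of the *largest* Jordan block for λ (equivalently, the smallest k with (A − λI)^k v = 0 for every generalised eigenvector v of λ).

  λ = 3: largest Jordan block has size 2, contributing (x − 3)^2

So m_A(x) = (x - 3)^2 = x^2 - 6*x + 9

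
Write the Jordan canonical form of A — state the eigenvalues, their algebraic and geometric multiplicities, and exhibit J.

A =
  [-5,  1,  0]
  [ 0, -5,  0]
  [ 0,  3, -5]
J_2(-5) ⊕ J_1(-5)

The characteristic polynomial is
  det(x·I − A) = x^3 + 15*x^2 + 75*x + 125 = (x + 5)^3

Eigenvalues and multiplicities (the geometric multiplicity of λ is n − rank(A − λI), which equals the number of Jordan blocks for λ):
  λ = -5: algebraic multiplicity = 3, geometric multiplicity = 2

Determining the block sizes for each eigenvalue:
  λ = -5: 2 blocks summing to 3 forces exactly one block of size 2 and the rest size 1 → block sizes [2, 1]

Assembling the blocks gives a Jordan form
J =
  [-5,  1,  0]
  [ 0, -5,  0]
  [ 0,  0, -5]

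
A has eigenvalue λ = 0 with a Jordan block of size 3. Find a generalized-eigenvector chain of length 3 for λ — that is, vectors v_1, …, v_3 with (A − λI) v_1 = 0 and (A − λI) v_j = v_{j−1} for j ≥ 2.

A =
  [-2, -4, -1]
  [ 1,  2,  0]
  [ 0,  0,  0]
A Jordan chain for λ = 0 of length 3:
v_1 = (2, -1, 0)ᵀ
v_2 = (-1, 0, 0)ᵀ
v_3 = (0, 0, 1)ᵀ

Let N = A − (0)·I. We want v_3 with N^3 v_3 = 0 but N^2 v_3 ≠ 0; then v_{j-1} := N · v_j for j = 3, …, 2.

Pick v_3 = (0, 0, 1)ᵀ.
Then v_2 = N · v_3 = (-1, 0, 0)ᵀ.
Then v_1 = N · v_2 = (2, -1, 0)ᵀ.

Sanity check: (A − (0)·I) v_1 = (0, 0, 0)ᵀ = 0. ✓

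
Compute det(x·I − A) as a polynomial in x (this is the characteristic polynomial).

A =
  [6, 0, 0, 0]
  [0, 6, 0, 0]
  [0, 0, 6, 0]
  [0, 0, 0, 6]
x^4 - 24*x^3 + 216*x^2 - 864*x + 1296

Expanding det(x·I − A) (e.g. by cofactor expansion or by noting that A is similar to its Jordan form J, which has the same characteristic polynomial as A) gives
  χ_A(x) = x^4 - 24*x^3 + 216*x^2 - 864*x + 1296
which factors as (x - 6)^4. The eigenvalues (with algebraic multiplicities) are λ = 6 with multiplicity 4.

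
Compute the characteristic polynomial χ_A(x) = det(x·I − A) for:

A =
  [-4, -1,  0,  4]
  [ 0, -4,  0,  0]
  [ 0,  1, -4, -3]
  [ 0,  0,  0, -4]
x^4 + 16*x^3 + 96*x^2 + 256*x + 256

Expanding det(x·I − A) (e.g. by cofactor expansion or by noting that A is similar to its Jordan form J, which has the same characteristic polynomial as A) gives
  χ_A(x) = x^4 + 16*x^3 + 96*x^2 + 256*x + 256
which factors as (x + 4)^4. The eigenvalues (with algebraic multiplicities) are λ = -4 with multiplicity 4.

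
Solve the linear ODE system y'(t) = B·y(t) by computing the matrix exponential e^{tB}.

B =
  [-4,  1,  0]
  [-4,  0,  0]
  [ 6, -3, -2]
e^{tB} =
  [-2*t*exp(-2*t) + exp(-2*t), t*exp(-2*t), 0]
  [-4*t*exp(-2*t), 2*t*exp(-2*t) + exp(-2*t), 0]
  [6*t*exp(-2*t), -3*t*exp(-2*t), exp(-2*t)]

Strategy: write B = P · J · P⁻¹ where J is a Jordan canonical form, so e^{tB} = P · e^{tJ} · P⁻¹, and e^{tJ} can be computed block-by-block.

B has Jordan form
J =
  [-2,  1,  0]
  [ 0, -2,  0]
  [ 0,  0, -2]
(up to reordering of blocks).

Per-block formulas:
  For a 1×1 block at λ = -2: exp(t · [-2]) = [e^(-2t)].
  For a 2×2 Jordan block J_2(-2): exp(t · J_2(-2)) = e^(-2t)·(I + t·N), where N is the 2×2 nilpotent shift.

After assembling e^{tJ} and conjugating by P, we get:

e^{tB} =
  [-2*t*exp(-2*t) + exp(-2*t), t*exp(-2*t), 0]
  [-4*t*exp(-2*t), 2*t*exp(-2*t) + exp(-2*t), 0]
  [6*t*exp(-2*t), -3*t*exp(-2*t), exp(-2*t)]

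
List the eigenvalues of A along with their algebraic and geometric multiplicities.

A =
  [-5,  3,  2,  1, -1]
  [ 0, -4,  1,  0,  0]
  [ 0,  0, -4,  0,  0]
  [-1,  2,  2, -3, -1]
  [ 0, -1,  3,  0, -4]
λ = -4: alg = 5, geom = 2

Step 1 — factor the characteristic polynomial to read off the algebraic multiplicities:
  χ_A(x) = (x + 4)^5

Step 2 — compute geometric multiplicities via the rank-nullity identity g(λ) = n − rank(A − λI):
  rank(A − (-4)·I) = 3, so dim ker(A − (-4)·I) = n − 3 = 2

Summary:
  λ = -4: algebraic multiplicity = 5, geometric multiplicity = 2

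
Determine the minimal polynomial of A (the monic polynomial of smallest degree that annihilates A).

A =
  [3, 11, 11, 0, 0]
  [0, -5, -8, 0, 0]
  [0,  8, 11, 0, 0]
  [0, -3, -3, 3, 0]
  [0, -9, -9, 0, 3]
x^2 - 6*x + 9

The characteristic polynomial is χ_A(x) = (x - 3)^5, so the eigenvalues are known. The minimal polynomial is
  m_A(x) = Π_λ (x − λ)^{k_λ}
where k_λ is the size of the *largest* Jordan block for λ (equivalently, the smallest k with (A − λI)^k v = 0 for every generalised eigenvector v of λ).

  λ = 3: largest Jordan block has size 2, contributing (x − 3)^2

So m_A(x) = (x - 3)^2 = x^2 - 6*x + 9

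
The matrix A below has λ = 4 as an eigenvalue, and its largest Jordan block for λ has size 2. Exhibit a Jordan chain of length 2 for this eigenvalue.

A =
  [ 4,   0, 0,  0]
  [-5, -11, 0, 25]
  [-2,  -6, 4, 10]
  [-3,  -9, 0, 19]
A Jordan chain for λ = 4 of length 2:
v_1 = (0, -5, -2, -3)ᵀ
v_2 = (1, 0, 0, 0)ᵀ

Let N = A − (4)·I. We want v_2 with N^2 v_2 = 0 but N^1 v_2 ≠ 0; then v_{j-1} := N · v_j for j = 2, …, 2.

Pick v_2 = (1, 0, 0, 0)ᵀ.
Then v_1 = N · v_2 = (0, -5, -2, -3)ᵀ.

Sanity check: (A − (4)·I) v_1 = (0, 0, 0, 0)ᵀ = 0. ✓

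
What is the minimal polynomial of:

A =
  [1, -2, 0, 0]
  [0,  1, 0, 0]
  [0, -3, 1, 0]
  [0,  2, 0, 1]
x^2 - 2*x + 1

The characteristic polynomial is χ_A(x) = (x - 1)^4, so the eigenvalues are known. The minimal polynomial is
  m_A(x) = Π_λ (x − λ)^{k_λ}
where k_λ is the size of the *largest* Jordan block for λ (equivalently, the smallest k with (A − λI)^k v = 0 for every generalised eigenvector v of λ).

  λ = 1: largest Jordan block has size 2, contributing (x − 1)^2

So m_A(x) = (x - 1)^2 = x^2 - 2*x + 1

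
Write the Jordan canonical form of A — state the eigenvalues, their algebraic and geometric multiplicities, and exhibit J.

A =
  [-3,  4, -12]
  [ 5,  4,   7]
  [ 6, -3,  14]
J_3(5)

The characteristic polynomial is
  det(x·I − A) = x^3 - 15*x^2 + 75*x - 125 = (x - 5)^3

Eigenvalues and multiplicities (the geometric multiplicity of λ is n − rank(A − λI), which equals the number of Jordan blocks for λ):
  λ = 5: algebraic multiplicity = 3, geometric multiplicity = 1

Determining the block sizes for each eigenvalue:
  λ = 5: one block (gm = 1), so the single block has size am = 3 → block sizes [3]

Assembling the blocks gives a Jordan form
J =
  [5, 1, 0]
  [0, 5, 1]
  [0, 0, 5]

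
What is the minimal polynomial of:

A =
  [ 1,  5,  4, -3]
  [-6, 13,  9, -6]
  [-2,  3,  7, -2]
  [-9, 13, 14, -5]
x^3 - 12*x^2 + 48*x - 64

The characteristic polynomial is χ_A(x) = (x - 4)^4, so the eigenvalues are known. The minimal polynomial is
  m_A(x) = Π_λ (x − λ)^{k_λ}
where k_λ is the size of the *largest* Jordan block for λ (equivalently, the smallest k with (A − λI)^k v = 0 for every generalised eigenvector v of λ).

  λ = 4: largest Jordan block has size 3, contributing (x − 4)^3

So m_A(x) = (x - 4)^3 = x^3 - 12*x^2 + 48*x - 64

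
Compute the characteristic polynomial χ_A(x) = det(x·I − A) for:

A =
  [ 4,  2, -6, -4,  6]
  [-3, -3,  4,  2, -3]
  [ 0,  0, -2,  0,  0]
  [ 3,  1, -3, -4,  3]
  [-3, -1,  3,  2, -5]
x^5 + 10*x^4 + 40*x^3 + 80*x^2 + 80*x + 32

Expanding det(x·I − A) (e.g. by cofactor expansion or by noting that A is similar to its Jordan form J, which has the same characteristic polynomial as A) gives
  χ_A(x) = x^5 + 10*x^4 + 40*x^3 + 80*x^2 + 80*x + 32
which factors as (x + 2)^5. The eigenvalues (with algebraic multiplicities) are λ = -2 with multiplicity 5.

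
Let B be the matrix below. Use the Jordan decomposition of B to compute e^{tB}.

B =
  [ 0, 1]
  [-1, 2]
e^{tB} =
  [-t*exp(t) + exp(t), t*exp(t)]
  [-t*exp(t), t*exp(t) + exp(t)]

Strategy: write B = P · J · P⁻¹ where J is a Jordan canonical form, so e^{tB} = P · e^{tJ} · P⁻¹, and e^{tJ} can be computed block-by-block.

B has Jordan form
J =
  [1, 1]
  [0, 1]
(up to reordering of blocks).

Per-block formulas:
  For a 2×2 Jordan block J_2(1): exp(t · J_2(1)) = e^(1t)·(I + t·N), where N is the 2×2 nilpotent shift.

After assembling e^{tJ} and conjugating by P, we get:

e^{tB} =
  [-t*exp(t) + exp(t), t*exp(t)]
  [-t*exp(t), t*exp(t) + exp(t)]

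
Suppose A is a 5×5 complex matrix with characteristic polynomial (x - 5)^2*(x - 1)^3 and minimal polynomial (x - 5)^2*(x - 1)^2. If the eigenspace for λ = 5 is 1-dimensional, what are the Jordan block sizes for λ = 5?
Block sizes for λ = 5: [2]

Step 1 — from the characteristic polynomial, algebraic multiplicity of λ = 5 is 2. From dim ker(A − (5)·I) = 1, there are exactly 1 Jordan blocks for λ = 5.
Step 2 — from the minimal polynomial, the factor (x − 5)^2 tells us the largest block for λ = 5 has size 2.
Step 3 — with total size 2, 1 blocks, and largest block 2, the block sizes (in nonincreasing order) are [2].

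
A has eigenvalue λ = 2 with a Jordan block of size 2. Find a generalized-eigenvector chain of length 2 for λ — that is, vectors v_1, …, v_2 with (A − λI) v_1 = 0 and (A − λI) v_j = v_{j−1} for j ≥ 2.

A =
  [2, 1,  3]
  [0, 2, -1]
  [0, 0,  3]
A Jordan chain for λ = 2 of length 2:
v_1 = (1, 0, 0)ᵀ
v_2 = (0, 1, 0)ᵀ

Let N = A − (2)·I. We want v_2 with N^2 v_2 = 0 but N^1 v_2 ≠ 0; then v_{j-1} := N · v_j for j = 2, …, 2.

Pick v_2 = (0, 1, 0)ᵀ.
Then v_1 = N · v_2 = (1, 0, 0)ᵀ.

Sanity check: (A − (2)·I) v_1 = (0, 0, 0)ᵀ = 0. ✓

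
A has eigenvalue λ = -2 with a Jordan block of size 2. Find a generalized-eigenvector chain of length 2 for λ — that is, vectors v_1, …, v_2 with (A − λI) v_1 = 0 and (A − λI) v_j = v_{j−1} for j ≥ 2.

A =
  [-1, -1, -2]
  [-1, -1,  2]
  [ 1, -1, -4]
A Jordan chain for λ = -2 of length 2:
v_1 = (1, -1, 1)ᵀ
v_2 = (1, 0, 0)ᵀ

Let N = A − (-2)·I. We want v_2 with N^2 v_2 = 0 but N^1 v_2 ≠ 0; then v_{j-1} := N · v_j for j = 2, …, 2.

Pick v_2 = (1, 0, 0)ᵀ.
Then v_1 = N · v_2 = (1, -1, 1)ᵀ.

Sanity check: (A − (-2)·I) v_1 = (0, 0, 0)ᵀ = 0. ✓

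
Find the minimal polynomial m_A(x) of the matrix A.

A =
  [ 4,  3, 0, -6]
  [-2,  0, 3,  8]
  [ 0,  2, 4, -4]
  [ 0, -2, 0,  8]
x^3 - 12*x^2 + 48*x - 64

The characteristic polynomial is χ_A(x) = (x - 4)^4, so the eigenvalues are known. The minimal polynomial is
  m_A(x) = Π_λ (x − λ)^{k_λ}
where k_λ is the size of the *largest* Jordan block for λ (equivalently, the smallest k with (A − λI)^k v = 0 for every generalised eigenvector v of λ).

  λ = 4: largest Jordan block has size 3, contributing (x − 4)^3

So m_A(x) = (x - 4)^3 = x^3 - 12*x^2 + 48*x - 64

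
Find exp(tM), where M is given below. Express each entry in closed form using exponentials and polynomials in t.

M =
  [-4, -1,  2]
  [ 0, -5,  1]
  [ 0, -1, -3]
e^{tM} =
  [exp(-4*t), -t^2*exp(-4*t)/2 - t*exp(-4*t), t^2*exp(-4*t)/2 + 2*t*exp(-4*t)]
  [0, -t*exp(-4*t) + exp(-4*t), t*exp(-4*t)]
  [0, -t*exp(-4*t), t*exp(-4*t) + exp(-4*t)]

Strategy: write M = P · J · P⁻¹ where J is a Jordan canonical form, so e^{tM} = P · e^{tJ} · P⁻¹, and e^{tJ} can be computed block-by-block.

M has Jordan form
J =
  [-4,  1,  0]
  [ 0, -4,  1]
  [ 0,  0, -4]
(up to reordering of blocks).

Per-block formulas:
  For a 3×3 Jordan block J_3(-4): exp(t · J_3(-4)) = e^(-4t)·(I + t·N + (t^2/2)·N^2), where N is the 3×3 nilpotent shift.

After assembling e^{tJ} and conjugating by P, we get:

e^{tM} =
  [exp(-4*t), -t^2*exp(-4*t)/2 - t*exp(-4*t), t^2*exp(-4*t)/2 + 2*t*exp(-4*t)]
  [0, -t*exp(-4*t) + exp(-4*t), t*exp(-4*t)]
  [0, -t*exp(-4*t), t*exp(-4*t) + exp(-4*t)]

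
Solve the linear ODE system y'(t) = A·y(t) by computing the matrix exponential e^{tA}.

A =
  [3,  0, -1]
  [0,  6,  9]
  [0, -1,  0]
e^{tA} =
  [exp(3*t), t^2*exp(3*t)/2, 3*t^2*exp(3*t)/2 - t*exp(3*t)]
  [0, 3*t*exp(3*t) + exp(3*t), 9*t*exp(3*t)]
  [0, -t*exp(3*t), -3*t*exp(3*t) + exp(3*t)]

Strategy: write A = P · J · P⁻¹ where J is a Jordan canonical form, so e^{tA} = P · e^{tJ} · P⁻¹, and e^{tJ} can be computed block-by-block.

A has Jordan form
J =
  [3, 1, 0]
  [0, 3, 1]
  [0, 0, 3]
(up to reordering of blocks).

Per-block formulas:
  For a 3×3 Jordan block J_3(3): exp(t · J_3(3)) = e^(3t)·(I + t·N + (t^2/2)·N^2), where N is the 3×3 nilpotent shift.

After assembling e^{tJ} and conjugating by P, we get:

e^{tA} =
  [exp(3*t), t^2*exp(3*t)/2, 3*t^2*exp(3*t)/2 - t*exp(3*t)]
  [0, 3*t*exp(3*t) + exp(3*t), 9*t*exp(3*t)]
  [0, -t*exp(3*t), -3*t*exp(3*t) + exp(3*t)]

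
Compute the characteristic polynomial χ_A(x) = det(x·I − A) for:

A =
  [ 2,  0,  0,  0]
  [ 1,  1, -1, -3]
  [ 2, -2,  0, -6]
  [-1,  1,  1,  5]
x^4 - 8*x^3 + 24*x^2 - 32*x + 16

Expanding det(x·I − A) (e.g. by cofactor expansion or by noting that A is similar to its Jordan form J, which has the same characteristic polynomial as A) gives
  χ_A(x) = x^4 - 8*x^3 + 24*x^2 - 32*x + 16
which factors as (x - 2)^4. The eigenvalues (with algebraic multiplicities) are λ = 2 with multiplicity 4.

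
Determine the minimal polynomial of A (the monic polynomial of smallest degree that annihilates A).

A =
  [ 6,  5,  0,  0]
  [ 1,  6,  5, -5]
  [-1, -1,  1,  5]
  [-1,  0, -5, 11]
x^3 - 18*x^2 + 108*x - 216

The characteristic polynomial is χ_A(x) = (x - 6)^4, so the eigenvalues are known. The minimal polynomial is
  m_A(x) = Π_λ (x − λ)^{k_λ}
where k_λ is the size of the *largest* Jordan block for λ (equivalently, the smallest k with (A − λI)^k v = 0 for every generalised eigenvector v of λ).

  λ = 6: largest Jordan block has size 3, contributing (x − 6)^3

So m_A(x) = (x - 6)^3 = x^3 - 18*x^2 + 108*x - 216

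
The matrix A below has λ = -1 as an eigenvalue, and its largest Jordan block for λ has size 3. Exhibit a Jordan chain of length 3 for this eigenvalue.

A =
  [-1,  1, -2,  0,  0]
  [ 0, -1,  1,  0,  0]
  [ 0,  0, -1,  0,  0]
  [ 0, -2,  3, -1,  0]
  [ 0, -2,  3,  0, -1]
A Jordan chain for λ = -1 of length 3:
v_1 = (1, 0, 0, -2, -2)ᵀ
v_2 = (-2, 1, 0, 3, 3)ᵀ
v_3 = (0, 0, 1, 0, 0)ᵀ

Let N = A − (-1)·I. We want v_3 with N^3 v_3 = 0 but N^2 v_3 ≠ 0; then v_{j-1} := N · v_j for j = 3, …, 2.

Pick v_3 = (0, 0, 1, 0, 0)ᵀ.
Then v_2 = N · v_3 = (-2, 1, 0, 3, 3)ᵀ.
Then v_1 = N · v_2 = (1, 0, 0, -2, -2)ᵀ.

Sanity check: (A − (-1)·I) v_1 = (0, 0, 0, 0, 0)ᵀ = 0. ✓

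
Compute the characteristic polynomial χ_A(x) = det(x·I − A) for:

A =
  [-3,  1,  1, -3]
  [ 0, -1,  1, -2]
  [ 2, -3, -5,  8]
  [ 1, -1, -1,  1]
x^4 + 8*x^3 + 24*x^2 + 32*x + 16

Expanding det(x·I − A) (e.g. by cofactor expansion or by noting that A is similar to its Jordan form J, which has the same characteristic polynomial as A) gives
  χ_A(x) = x^4 + 8*x^3 + 24*x^2 + 32*x + 16
which factors as (x + 2)^4. The eigenvalues (with algebraic multiplicities) are λ = -2 with multiplicity 4.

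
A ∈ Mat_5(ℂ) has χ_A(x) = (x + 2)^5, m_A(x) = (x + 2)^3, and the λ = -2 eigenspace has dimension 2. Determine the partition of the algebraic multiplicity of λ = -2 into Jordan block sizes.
Block sizes for λ = -2: [3, 2]

Step 1 — from the characteristic polynomial, algebraic multiplicity of λ = -2 is 5. From dim ker(A − (-2)·I) = 2, there are exactly 2 Jordan blocks for λ = -2.
Step 2 — from the minimal polynomial, the factor (x + 2)^3 tells us the largest block for λ = -2 has size 3.
Step 3 — with total size 5, 2 blocks, and largest block 3, the block sizes (in nonincreasing order) are [3, 2].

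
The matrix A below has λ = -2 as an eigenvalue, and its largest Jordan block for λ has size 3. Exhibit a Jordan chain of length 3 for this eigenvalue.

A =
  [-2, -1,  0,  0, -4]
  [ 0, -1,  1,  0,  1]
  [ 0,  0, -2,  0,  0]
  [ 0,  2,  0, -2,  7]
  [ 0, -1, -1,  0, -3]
A Jordan chain for λ = -2 of length 3:
v_1 = (3, 0, 0, -5, 0)ᵀ
v_2 = (-1, 1, 0, 2, -1)ᵀ
v_3 = (0, 1, 0, 0, 0)ᵀ

Let N = A − (-2)·I. We want v_3 with N^3 v_3 = 0 but N^2 v_3 ≠ 0; then v_{j-1} := N · v_j for j = 3, …, 2.

Pick v_3 = (0, 1, 0, 0, 0)ᵀ.
Then v_2 = N · v_3 = (-1, 1, 0, 2, -1)ᵀ.
Then v_1 = N · v_2 = (3, 0, 0, -5, 0)ᵀ.

Sanity check: (A − (-2)·I) v_1 = (0, 0, 0, 0, 0)ᵀ = 0. ✓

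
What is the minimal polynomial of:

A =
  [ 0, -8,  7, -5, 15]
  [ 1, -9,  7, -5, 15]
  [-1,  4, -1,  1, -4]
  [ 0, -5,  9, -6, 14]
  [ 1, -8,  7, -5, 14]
x^4 + x^3

The characteristic polynomial is χ_A(x) = x^3*(x + 1)^2, so the eigenvalues are known. The minimal polynomial is
  m_A(x) = Π_λ (x − λ)^{k_λ}
where k_λ is the size of the *largest* Jordan block for λ (equivalently, the smallest k with (A − λI)^k v = 0 for every generalised eigenvector v of λ).

  λ = -1: largest Jordan block has size 1, contributing (x + 1)
  λ = 0: largest Jordan block has size 3, contributing (x − 0)^3

So m_A(x) = x^3*(x + 1) = x^4 + x^3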